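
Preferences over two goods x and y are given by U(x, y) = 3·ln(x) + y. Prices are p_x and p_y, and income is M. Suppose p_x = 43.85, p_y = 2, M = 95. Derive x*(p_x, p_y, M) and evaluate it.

x* = 0.1368

Set MRS = p_x/p_y: (3/x)/1 = p_x/p_y.
So x*(p_x,p_y) = 3·p_y/p_x, independent of income; and y* = (M − 3·p_y)/p_y.
At the given prices: x* = 3·2/43.85 = 0.1368.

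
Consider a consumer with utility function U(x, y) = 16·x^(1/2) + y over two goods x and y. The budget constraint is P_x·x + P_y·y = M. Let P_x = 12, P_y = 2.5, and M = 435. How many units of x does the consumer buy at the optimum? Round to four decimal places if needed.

x* = 2.7778

MU_x = 8/√x, MU_y = 1. Tangency: 8/√x = P_x/P_y.
Thus x* = (8·P_y/P_x)² — independent of M — with the rest of income spent on y.
Plugging in: x* = (8·2.5/12)² = 2.7778.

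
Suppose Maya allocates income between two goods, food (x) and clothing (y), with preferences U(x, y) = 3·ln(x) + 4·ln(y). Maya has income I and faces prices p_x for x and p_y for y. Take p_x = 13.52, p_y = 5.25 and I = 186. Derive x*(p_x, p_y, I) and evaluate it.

x* = 5.896

MU_x/MU_y = (3·y)/(4·x); tangency sets this equal to p_x/p_y.
Rearranging, p_y·y = (4/3)·p_x·x. Substituting into the budget gives p_x·x·(1 + (4/3)) = I.
Demand: x*(p_x,p_y,I) = 3/7·I/p_x and y* = 4/7·I/p_y.
At p_x=13.52, p_y=5.25, I=186: x* = 3/7·186/13.52 = 5.896.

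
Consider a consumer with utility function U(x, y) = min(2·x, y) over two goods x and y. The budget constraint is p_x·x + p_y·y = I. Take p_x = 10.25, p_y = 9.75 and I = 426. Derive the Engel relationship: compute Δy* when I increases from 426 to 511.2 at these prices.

Here 10.25 + 2·9.75 = 29.75, giving y* = 28.6387.
At I' = 511.2: y* = 34.3664. Change: 34.3664 − 28.6387 = 5.7277.

Δy* = 5.7277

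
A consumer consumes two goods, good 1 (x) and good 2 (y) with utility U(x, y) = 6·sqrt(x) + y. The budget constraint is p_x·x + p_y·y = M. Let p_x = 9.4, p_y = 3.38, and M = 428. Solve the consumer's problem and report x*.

Set MRS = p_x/p_y: 3·x^(−1/2) = p_x/p_y.
Thus x* = (3·p_y/p_x)² — independent of M — with the rest of income spent on y.
Plugging in: x* = (3·3.38/9.4)² = 1.1636.

x* = 1.1636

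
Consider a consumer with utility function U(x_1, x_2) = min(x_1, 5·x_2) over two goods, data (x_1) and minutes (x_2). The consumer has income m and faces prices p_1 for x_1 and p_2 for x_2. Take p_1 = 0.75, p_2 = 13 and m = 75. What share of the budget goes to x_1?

share on x_1 = 0.2239

With perfect complements, no substitution: consume in ratio x_1:x_2 = 5:1.
Budget: p_1·x_1 + p_2·(1/5)·x_1 = m, so (5·p_1 + p_2)·x_1 = 5·m.
Demand: x_1*(p_1,p_2,m) = 5·m/(5·p_1 + p_2), x_2* = m/(5·p_1 + p_2).
Here 5·0.75 + 13 = 16.75, giving x_1* = 22.3881 and x_2* = 4.4776.
Expenditure on x_1: 0.75·22.3881 = 16.791; share = 0.2239.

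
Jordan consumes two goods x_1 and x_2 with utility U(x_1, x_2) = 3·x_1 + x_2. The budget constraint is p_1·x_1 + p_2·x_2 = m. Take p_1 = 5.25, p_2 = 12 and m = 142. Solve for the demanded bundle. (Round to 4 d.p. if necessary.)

Linear utility — the consumer picks whichever good has higher MU/price: 3/5.25 = 0.5714 vs 1/12 = 0.0833.
x_1 gives more utility per dollar, so spend all income on x_1: x_1* = m/p_1, x_2* = 0.
Numerically: x_1* = 27.0476, x_2* = 0.

x_1* = 27.0476, x_2* = 0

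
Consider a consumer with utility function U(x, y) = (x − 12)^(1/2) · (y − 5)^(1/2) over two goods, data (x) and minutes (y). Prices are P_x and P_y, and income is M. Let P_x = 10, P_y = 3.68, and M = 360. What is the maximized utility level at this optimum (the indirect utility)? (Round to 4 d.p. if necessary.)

V = 18.2648

MRS = (y−5)/(x−12). Tangency with P_x/P_y gives y−5 = (P_x/P_y)·(x−12).
After buying the subsistence bundle (12, 5), a share 0.5 of the remaining income goes to x: x* = 12 + 0.5·(M − 12P_x − 5P_y)/P_x.
Discretionary income = 360 − 12·10 − 5·3.68 = 221.6; x* = 12 + 0.5·221.6/10 = 23.08; y* = 5 + 0.5·221.6/3.68 = 35.1087.
Utility at the optimum: U(23.08, 35.1087) = 18.2648.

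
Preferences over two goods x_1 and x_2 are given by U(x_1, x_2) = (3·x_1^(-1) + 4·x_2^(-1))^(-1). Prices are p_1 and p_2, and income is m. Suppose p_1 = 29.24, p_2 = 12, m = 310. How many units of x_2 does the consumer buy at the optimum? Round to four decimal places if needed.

x_2* = 10.9843

MU_x_1 ∝ 3·x_1^(-2), MU_x_2 ∝ 4·x_2^(-2), so MRS = (3/4)·(x_2/x_1)^(2) = p_1/p_2.
Solve for the ratio: x_2/x_1 = [(4/3)·p_1/p_2]^(0.5).
With the ratio pinned down, the budget gives x_1* = m/(p_1 + p_2·(x_2/x_1)) and x_2* = (x_2/x_1)·x_1*.
Numerically x_2/x_1 = 1.802467, so x_1* = 310/(29.24 + 12·1.802467) = 6.094 and x_2* = 1.802467·6.094 = 10.9843.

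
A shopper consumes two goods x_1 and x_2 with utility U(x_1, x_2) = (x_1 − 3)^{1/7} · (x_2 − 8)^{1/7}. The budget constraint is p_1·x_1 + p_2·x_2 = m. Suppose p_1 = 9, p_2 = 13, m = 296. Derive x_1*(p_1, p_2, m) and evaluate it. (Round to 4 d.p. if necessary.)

MRS = (x_2−8)/(x_1−3). Tangency with p_1/p_2 gives x_2−8 = (p_1/p_2)·(x_1−3).
After buying the subsistence bundle (3, 8), a share 0.5 of the remaining income goes to x_1: x_1* = 3 + 0.5·(m − 3p_1 − 8p_2)/p_1.
Discretionary income = 296 − 3·9 − 8·13 = 165; x_1* = 3 + 0.5·165/9 = 12.1667.

x_1* = 12.1667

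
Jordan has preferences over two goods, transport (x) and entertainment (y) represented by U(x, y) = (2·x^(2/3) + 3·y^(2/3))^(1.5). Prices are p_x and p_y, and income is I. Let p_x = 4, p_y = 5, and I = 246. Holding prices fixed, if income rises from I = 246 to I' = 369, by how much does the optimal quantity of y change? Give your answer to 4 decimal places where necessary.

Numerically y/x = 1.728, so x* = 246/(4 + 5·1.728) = 19.462 and y* = 1.728·19.462 = 33.6304.
At I' = 369: y* = 50.4456. Change: 50.4456 − 33.6304 = 16.8152.

Δy* = 16.8152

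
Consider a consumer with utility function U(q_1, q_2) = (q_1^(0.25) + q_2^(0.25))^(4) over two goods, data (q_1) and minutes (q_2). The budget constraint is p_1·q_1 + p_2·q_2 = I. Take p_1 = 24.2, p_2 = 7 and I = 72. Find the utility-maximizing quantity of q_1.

With the ratio pinned down, the budget gives q_1* = I/(p_1 + p_2·(q_2/q_1)) and q_2* = (q_2/q_1)·q_1*.
Numerically q_2/q_1 = 5.227449, so q_1* = 72/(24.2 + 7·5.227449) = 1.1844.

q_1* = 1.1844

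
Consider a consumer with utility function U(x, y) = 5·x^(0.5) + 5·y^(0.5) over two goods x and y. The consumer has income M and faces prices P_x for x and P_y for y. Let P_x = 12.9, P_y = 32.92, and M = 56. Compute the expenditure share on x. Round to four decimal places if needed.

share on x = 0.7185

MRS = MU_x/MU_y = (y/x)^(0.5). Set equal to P_x/P_y.
Solve for the ratio: y/x = [P_x/P_y]^(2).
Substitute y = (y/x)·x into the budget: x* = M/(P_x + P_y·(y/x)).
Numerically y/x = 0.153554, so x* = 56/(12.9 + 32.92·0.153554) = 3.1189 and y* = 0.153554·3.1189 = 0.4789.
Expenditure on x: 12.9·3.1189 = 40.234; share = 0.7185.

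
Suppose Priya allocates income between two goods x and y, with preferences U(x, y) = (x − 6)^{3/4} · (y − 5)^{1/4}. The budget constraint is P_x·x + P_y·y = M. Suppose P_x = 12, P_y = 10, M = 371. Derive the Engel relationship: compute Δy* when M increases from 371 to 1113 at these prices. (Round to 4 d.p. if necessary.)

Δy* = 18.55

This is Cobb-Douglas in (x−6, y−5): tangency gives 0.75·P_y·(y−5) = 0.25·P_x·(x−6).
After buying the subsistence bundle (6, 5), a share 0.75 of the remaining income goes to x: x* = 6 + 0.75·(M − 6P_x − 5P_y)/P_x.
Discretionary income = 371 − 6·12 − 5·10 = 249; y* = 5 + 0.25·249/10 = 11.225.
At M' = 1113: y* = 29.775. Change: 29.775 − 11.225 = 18.55.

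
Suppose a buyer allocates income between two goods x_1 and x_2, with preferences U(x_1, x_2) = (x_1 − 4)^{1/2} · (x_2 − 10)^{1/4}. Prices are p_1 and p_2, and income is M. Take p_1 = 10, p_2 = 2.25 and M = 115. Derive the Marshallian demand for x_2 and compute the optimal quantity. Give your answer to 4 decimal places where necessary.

x_2* = 17.7778

Let x_1' = x_1−4, x_2' = x_2−10. MRS = 2·x_2'/x_1' = p_1/p_2.
Substituting into the budget: x_1* = 4 + 2/3·(M − 4·p_1 − 10·p_2)/p_1, and x_2* = 10 + 1/3·(…)/p_2.
Discretionary income = 115 − 4·10 − 10·2.25 = 52.5; x_2* = 10 + 1/3·52.5/2.25 = 17.7778.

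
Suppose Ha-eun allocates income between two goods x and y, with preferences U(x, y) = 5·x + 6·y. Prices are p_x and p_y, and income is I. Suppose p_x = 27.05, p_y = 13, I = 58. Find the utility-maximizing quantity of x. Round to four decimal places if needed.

y gives more utility per dollar, so spend all income on y: y* = I/p_y, x* = 0.
Numerically: x* = 0, y* = 4.4615.

x* = 0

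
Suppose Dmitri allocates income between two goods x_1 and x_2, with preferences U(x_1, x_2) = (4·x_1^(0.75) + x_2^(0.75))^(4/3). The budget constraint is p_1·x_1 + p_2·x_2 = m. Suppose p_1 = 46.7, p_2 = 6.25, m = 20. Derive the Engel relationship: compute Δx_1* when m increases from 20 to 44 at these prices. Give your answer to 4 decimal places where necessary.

Δx_1* = 0.1954

With the ratio pinned down, the budget gives x_1* = m/(p_1 + p_2·(x_2/x_1)) and x_2* = (x_2/x_1)·x_1*.
Numerically x_2/x_1 = 12.17608, so x_1* = 20/(46.7 + 6.25·12.17608) = 0.1629.
At m' = 44: x_1* = 0.3583. Change: 0.3583 − 0.1629 = 0.1954.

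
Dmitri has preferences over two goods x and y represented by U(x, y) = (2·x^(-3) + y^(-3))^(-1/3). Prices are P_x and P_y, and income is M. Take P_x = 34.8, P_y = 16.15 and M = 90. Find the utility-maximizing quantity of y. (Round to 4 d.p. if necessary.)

With the ratio pinned down, the budget gives x* = M/(P_x + P_y·(y/x)) and y* = (y/x)·x*.
Numerically y/x = 1.018812, so x* = 90/(34.8 + 16.15·1.018812) = 1.756 and y* = 1.018812·1.756 = 1.789.

y* = 1.789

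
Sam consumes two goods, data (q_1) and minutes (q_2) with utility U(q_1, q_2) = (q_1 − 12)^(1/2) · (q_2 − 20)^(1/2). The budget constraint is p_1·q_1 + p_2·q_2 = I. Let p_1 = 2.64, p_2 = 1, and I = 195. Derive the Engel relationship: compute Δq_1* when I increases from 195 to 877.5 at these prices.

Let q_1' = q_1−12, q_2' = q_2−20. MRS = q_2'/q_1' = p_1/p_2.
After buying the subsistence bundle (12, 20), a share 0.5 of the remaining income goes to q_1: q_1* = 12 + 0.5·(I − 12p_1 − 20p_2)/p_1.
Discretionary income = 195 − 12·2.64 − 20·1 = 143.32; q_1* = 12 + 0.5·143.32/2.64 = 39.1439.
At I' = 877.5: q_1* = 168.4053. Change: 168.4053 − 39.1439 = 129.2614.

Δq_1* = 129.2614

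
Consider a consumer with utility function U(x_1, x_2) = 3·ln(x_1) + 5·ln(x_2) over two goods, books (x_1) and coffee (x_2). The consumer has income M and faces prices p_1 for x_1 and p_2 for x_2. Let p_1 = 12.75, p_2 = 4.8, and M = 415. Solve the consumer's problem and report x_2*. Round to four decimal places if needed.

x_2* = 54.0365

MU_x_1/MU_x_2 = (3·x_2)/(5·x_1); tangency sets this equal to p_1/p_2.
So 3·p_2·x_2 = 5·p_1·x_1; combined with the budget, a share 0.375 of income goes to x_1.
Demand: x_1*(p_1,p_2,M) = 0.375·M/p_1 and x_2* = 0.625·M/p_2.
At p_1=12.75, p_2=4.8, M=415: x_2* = 0.625·415/4.8 = 54.0365.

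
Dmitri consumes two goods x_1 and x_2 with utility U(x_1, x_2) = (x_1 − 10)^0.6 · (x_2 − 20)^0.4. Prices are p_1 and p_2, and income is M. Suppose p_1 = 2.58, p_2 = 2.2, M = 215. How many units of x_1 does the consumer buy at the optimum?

Substituting into the budget: x_1* = 10 + 0.6·(M − 10·p_1 − 20·p_2)/p_1, and x_2* = 20 + 0.4·(…)/p_2.
Discretionary income = 215 − 10·2.58 − 20·2.2 = 145.2; x_1* = 10 + 0.6·145.2/2.58 = 43.7674.

x_1* = 43.7674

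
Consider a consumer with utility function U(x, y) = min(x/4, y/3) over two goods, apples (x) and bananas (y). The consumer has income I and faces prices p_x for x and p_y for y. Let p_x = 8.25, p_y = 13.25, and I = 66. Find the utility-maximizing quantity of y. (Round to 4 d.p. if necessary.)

y* = 2.7216

With perfect complements, no substitution: consume in ratio x:y = 4:3.
Budget: p_x·x + p_y·(3/4)·x = I, so (4·p_x + 3·p_y)·x = 4·I.
Demand: x*(p_x,p_y,I) = 4·I/(4·p_x + 3·p_y), y* = 3·I/(4·p_x + 3·p_y).
Here 4·8.25 + 3·13.25 = 72.75, giving y* = 2.7216.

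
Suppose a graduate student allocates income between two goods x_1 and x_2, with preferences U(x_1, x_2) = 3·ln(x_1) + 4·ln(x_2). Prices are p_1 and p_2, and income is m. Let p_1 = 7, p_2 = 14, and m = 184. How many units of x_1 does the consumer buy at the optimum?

x_1* = 11.2653

Demand: x_1*(p_1,p_2,m) = 3/7·m/p_1 and x_2* = 4/7·m/p_2.
At p_1=7, p_2=14, m=184: x_1* = 3/7·184/7 = 11.2653.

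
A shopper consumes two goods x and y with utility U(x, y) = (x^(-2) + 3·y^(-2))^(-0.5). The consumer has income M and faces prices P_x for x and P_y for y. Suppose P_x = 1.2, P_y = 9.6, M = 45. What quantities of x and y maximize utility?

MRS = MU_x/MU_y = (1/3)·(y/x)^(3). Set equal to P_x/P_y.
Hence y/x = (3·P_x/P_y)^(1/(3)), i.e. raised to the 1/3 power.
Substitute y = (y/x)·x into the budget: x* = M/(P_x + P_y·(y/x)).
Numerically y/x = 0.721125, so x* = 45/(1.2 + 9.6·0.721125) = 5.54 and y* = 0.721125·5.54 = 3.995.

x* = 5.54, y* = 3.995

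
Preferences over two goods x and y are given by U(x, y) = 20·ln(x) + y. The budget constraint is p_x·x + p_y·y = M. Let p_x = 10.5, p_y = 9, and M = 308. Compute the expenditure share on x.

Set MRS = p_x/p_y: (20/x)/1 = p_x/p_y.
So x*(p_x,p_y) = 20·p_y/p_x, independent of income; and y* = (M − 20·p_y)/p_y.
At the given prices: x* = 20·9/10.5 = 17.1429, and y* = 14.2222.
Expenditure on x: 10.5·17.1429 = 180; share = 0.5844.

share on x = 0.5844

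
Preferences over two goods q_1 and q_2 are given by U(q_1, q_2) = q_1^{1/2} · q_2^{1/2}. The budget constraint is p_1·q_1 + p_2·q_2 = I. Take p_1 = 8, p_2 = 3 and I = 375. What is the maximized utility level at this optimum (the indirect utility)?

V = 38.2733

Tangency: MRS = q_2/q_1 = p_1/p_2.
So 0.5·p_2·q_2 = 0.5·p_1·q_1; combined with the budget, a share 0.5 of income goes to q_1.
Demand: q_1*(p_1,p_2,I) = 0.5·I/p_1 and q_2* = 0.5·I/p_2.
At p_1=8, p_2=3, I=375: q_1* = 0.5·375/8 = 23.4375, q_2* = 62.5.
Utility at the optimum: U(23.4375, 62.5) = 38.2733.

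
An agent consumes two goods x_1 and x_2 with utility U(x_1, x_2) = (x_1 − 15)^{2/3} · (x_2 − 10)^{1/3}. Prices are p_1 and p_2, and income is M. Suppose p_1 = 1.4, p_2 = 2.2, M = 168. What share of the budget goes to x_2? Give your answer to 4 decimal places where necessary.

share on x_2 = 0.379

This is Cobb-Douglas in (x_1−15, x_2−10): tangency gives 2/3·p_2·(x_2−10) = 1/3·p_1·(x_1−15).
Substituting into the budget: x_1* = 15 + 2/3·(M − 15·p_1 − 10·p_2)/p_1, and x_2* = 10 + 1/3·(…)/p_2.
Discretionary income = 168 − 15·1.4 − 10·2.2 = 125; x_1* = 15 + 2/3·125/1.4 = 74.5238; x_2* = 10 + 1/3·125/2.2 = 28.9394.
Expenditure on x_2: 2.2·28.9394 = 63.6667; share = 0.379.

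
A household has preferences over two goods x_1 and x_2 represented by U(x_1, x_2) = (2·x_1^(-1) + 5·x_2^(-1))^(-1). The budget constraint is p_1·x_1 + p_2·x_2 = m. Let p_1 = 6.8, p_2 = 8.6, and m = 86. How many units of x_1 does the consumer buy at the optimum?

x_1* = 4.5524

MU_x_1 ∝ 2·x_1^(-2), MU_x_2 ∝ 5·x_2^(-2), so MRS = (2/5)·(x_2/x_1)^(2) = p_1/p_2.
Hence x_2/x_1 = ((5/2)·p_1/p_2)^(1/(2)), i.e. raised to the 0.5 power.
With the ratio pinned down, the budget gives x_1* = m/(p_1 + p_2·(x_2/x_1)) and x_2* = (x_2/x_1)·x_1*.
Numerically x_2/x_1 = 1.405967, so x_1* = 86/(6.8 + 8.6·1.405967) = 4.5524.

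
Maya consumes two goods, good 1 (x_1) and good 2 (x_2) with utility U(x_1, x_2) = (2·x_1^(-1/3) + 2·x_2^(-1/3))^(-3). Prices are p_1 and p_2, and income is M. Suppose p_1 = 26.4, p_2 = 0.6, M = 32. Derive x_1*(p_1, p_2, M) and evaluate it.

x_1* = 0.8731

From the CES first-order condition, (x_2/x_1)^(4/3) = p_1/p_2.
Solve for the ratio: x_2/x_1 = [p_1/p_2]^(0.75).
Substitute x_2 = (x_2/x_1)·x_1 into the budget: x_1* = M/(p_1 + p_2·(x_2/x_1)).
Numerically x_2/x_1 = 17.083998, so x_1* = 32/(26.4 + 0.6·17.083998) = 0.8731.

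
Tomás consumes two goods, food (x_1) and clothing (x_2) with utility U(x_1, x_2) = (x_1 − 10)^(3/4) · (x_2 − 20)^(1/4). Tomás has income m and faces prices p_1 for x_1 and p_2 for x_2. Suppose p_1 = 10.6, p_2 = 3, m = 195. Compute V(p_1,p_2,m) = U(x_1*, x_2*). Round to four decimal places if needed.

Substituting into the budget: x_1* = 10 + 0.75·(m − 10·p_1 − 20·p_2)/p_1, and x_2* = 20 + 0.25·(…)/p_2.
Discretionary income = 195 − 10·10.6 − 20·3 = 29; x_1* = 10 + 0.75·29/10.6 = 12.0519; x_2* = 20 + 0.25·29/3 = 22.4167.
Utility at the optimum: U(12.0519, 22.4167) = 2.1376.

V = 2.1376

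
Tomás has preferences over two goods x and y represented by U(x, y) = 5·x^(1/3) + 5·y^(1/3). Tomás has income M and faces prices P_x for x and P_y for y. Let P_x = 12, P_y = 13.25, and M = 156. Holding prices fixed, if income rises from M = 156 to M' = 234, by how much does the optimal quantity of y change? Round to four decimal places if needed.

MRS = MU_x/MU_y = (y/x)^(2/3). Set equal to P_x/P_y.
Hence y/x = (P_x/P_y)^(1/(2/3)), i.e. raised to the 1.5 power.
With the ratio pinned down, the budget gives x* = M/(P_x + P_y·(y/x)) and y* = (y/x)·x*.
Numerically y/x = 0.861882, so x* = 156/(12 + 13.25·0.861882) = 6.661 and y* = 0.861882·6.661 = 5.741.
At M' = 234: y* = 8.6115. Change: 8.6115 − 5.741 = 2.8705.

Δy* = 2.8705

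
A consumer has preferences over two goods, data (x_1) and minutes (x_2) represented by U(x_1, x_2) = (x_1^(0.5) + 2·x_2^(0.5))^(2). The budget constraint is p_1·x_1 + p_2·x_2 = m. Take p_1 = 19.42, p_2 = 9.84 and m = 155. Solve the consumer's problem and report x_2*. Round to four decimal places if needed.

x_2* = 13.981

MRS = MU_x_1/MU_x_2 = (1/2)·(x_2/x_1)^(0.5). Set equal to p_1/p_2.
Hence x_2/x_1 = (2·p_1/p_2)^(1/(0.5)), i.e. raised to the 2 power.
Substitute x_2 = (x_2/x_1)·x_1 into the budget: x_1* = m/(p_1 + p_2·(x_2/x_1)).
Numerically x_2/x_1 = 15.580028, so x_1* = 155/(19.42 + 9.84·15.580028) = 0.8974 and x_2* = 15.580028·0.8974 = 13.981.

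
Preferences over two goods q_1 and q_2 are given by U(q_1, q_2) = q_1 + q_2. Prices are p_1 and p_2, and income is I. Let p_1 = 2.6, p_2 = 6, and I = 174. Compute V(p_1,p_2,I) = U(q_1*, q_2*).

Perfect substitutes: compare marginal utility per dollar. 1/p_1 vs 1/p_2 → 0.3846 vs 0.1667.
q_1 gives more utility per dollar, so spend all income on q_1: q_1* = I/p_1, q_2* = 0.
Numerically: q_1* = 66.9231, q_2* = 0.
Utility at the optimum: U(66.9231, 0) = 66.9231.

V = 66.9231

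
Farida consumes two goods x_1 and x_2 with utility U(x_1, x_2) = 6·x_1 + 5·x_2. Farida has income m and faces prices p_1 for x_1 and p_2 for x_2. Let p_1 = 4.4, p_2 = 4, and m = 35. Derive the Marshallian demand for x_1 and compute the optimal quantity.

Linear utility — the consumer picks whichever good has higher MU/price: 6/4.4 = 1.3636 vs 5/4 = 1.25.
x_1 gives more utility per dollar, so spend all income on x_1: x_1* = m/p_1, x_2* = 0.
Numerically: x_1* = 7.9545, x_2* = 0.

x_1* = 7.9545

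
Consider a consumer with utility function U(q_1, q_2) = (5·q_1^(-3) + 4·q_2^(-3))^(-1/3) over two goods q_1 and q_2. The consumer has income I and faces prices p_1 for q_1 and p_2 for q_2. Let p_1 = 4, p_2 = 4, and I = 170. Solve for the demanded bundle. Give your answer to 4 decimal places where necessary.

MU_q_1 ∝ 5·q_1^(-4), MU_q_2 ∝ 4·q_2^(-4), so MRS = (5/4)·(q_2/q_1)^(4) = p_1/p_2.
Hence q_2/q_1 = ((4/5)·p_1/p_2)^(1/(4)), i.e. raised to the 0.25 power.
Substitute q_2 = (q_2/q_1)·q_1 into the budget: q_1* = I/(p_1 + p_2·(q_2/q_1)).
Numerically q_2/q_1 = 0.945742, so q_1* = 170/(4 + 4·0.945742) = 21.8426 and q_2* = 0.945742·21.8426 = 20.6574.

q_1* = 21.8426, q_2* = 20.6574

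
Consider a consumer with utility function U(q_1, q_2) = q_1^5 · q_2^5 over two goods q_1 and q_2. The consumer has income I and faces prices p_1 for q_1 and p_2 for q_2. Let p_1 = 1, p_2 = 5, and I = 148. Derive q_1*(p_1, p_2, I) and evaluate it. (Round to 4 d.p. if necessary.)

q_1* = 74

The MRS is q_2/q_1. Set MRS = p_1/p_2.
Rearranging, p_2·q_2 = p_1·q_1. Substituting into the budget gives p_1·q_1·(1 + 1) = I.
Demand: q_1*(p_1,p_2,I) = 0.5·I/p_1 and q_2* = 0.5·I/p_2.
At p_1=1, p_2=5, I=148: q_1* = 0.5·148/1 = 74.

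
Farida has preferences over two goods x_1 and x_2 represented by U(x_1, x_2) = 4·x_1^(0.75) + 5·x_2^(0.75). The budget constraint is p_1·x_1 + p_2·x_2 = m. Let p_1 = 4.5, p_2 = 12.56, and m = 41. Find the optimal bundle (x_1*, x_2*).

MRS = MU_x_1/MU_x_2 = (4/5)·(x_2/x_1)^(0.25). Set equal to p_1/p_2.
Hence x_2/x_1 = ((5/4)·p_1/p_2)^(1/(0.25)), i.e. raised to the 4 power.
Substitute x_2 = (x_2/x_1)·x_1 into the budget: x_1* = m/(p_1 + p_2·(x_2/x_1)).
Numerically x_2/x_1 = 0.040228, so x_1* = 41/(4.5 + 12.56·0.040228) = 8.1914 and x_2* = 0.040228·8.1914 = 0.3295.

x_1* = 8.1914, x_2* = 0.3295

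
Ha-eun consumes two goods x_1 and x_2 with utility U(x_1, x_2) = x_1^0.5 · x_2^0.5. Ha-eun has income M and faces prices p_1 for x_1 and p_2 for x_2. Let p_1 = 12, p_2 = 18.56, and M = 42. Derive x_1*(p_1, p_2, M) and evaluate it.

MU_x_1/MU_x_2 = (0.5·x_2)/(0.5·x_1); tangency sets this equal to p_1/p_2.
Rearranging, p_2·x_2 = p_1·x_1. Substituting into the budget gives p_1·x_1·(1 + 1) = M.
Demand: x_1*(p_1,p_2,M) = 0.5·M/p_1 and x_2* = 0.5·M/p_2.
At p_1=12, p_2=18.56, M=42: x_1* = 0.5·42/12 = 1.75.

x_1* = 1.75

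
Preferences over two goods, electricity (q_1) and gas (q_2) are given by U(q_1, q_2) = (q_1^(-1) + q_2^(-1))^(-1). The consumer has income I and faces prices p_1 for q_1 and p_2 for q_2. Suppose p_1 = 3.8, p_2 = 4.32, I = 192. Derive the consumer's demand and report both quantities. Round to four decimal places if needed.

MU_q_1 ∝ q_1^(-2), MU_q_2 ∝ q_2^(-2), so MRS = (q_2/q_1)^(2) = p_1/p_2.
Solve for the ratio: q_2/q_1 = [p_1/p_2]^(0.5).
Substitute q_2 = (q_2/q_1)·q_1 into the budget: q_1* = I/(p_1 + p_2·(q_2/q_1)).
Numerically q_2/q_1 = 0.937886, so q_1* = 192/(3.8 + 4.32·0.937886) = 24.4534 and q_2* = 0.937886·24.4534 = 22.9345.

q_1* = 24.4534, q_2* = 22.9345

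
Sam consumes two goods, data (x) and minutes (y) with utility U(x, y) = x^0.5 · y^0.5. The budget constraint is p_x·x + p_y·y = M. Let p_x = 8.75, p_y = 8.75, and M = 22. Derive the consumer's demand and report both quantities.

The MRS is y/x. Set MRS = p_x/p_y.
Rearranging, p_y·y = p_x·x. Substituting into the budget gives p_x·x·(1 + 1) = M.
Demand: x*(p_x,p_y,M) = 0.5·M/p_x and y* = 0.5·M/p_y.
At p_x=8.75, p_y=8.75, M=22: x* = 0.5·22/8.75 = 1.2571, y* = 1.2571.

x* = 1.2571, y* = 1.2571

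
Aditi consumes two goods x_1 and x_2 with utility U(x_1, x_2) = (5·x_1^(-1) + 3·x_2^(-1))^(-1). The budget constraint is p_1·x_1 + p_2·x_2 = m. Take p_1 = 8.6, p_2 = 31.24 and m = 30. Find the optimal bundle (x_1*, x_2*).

x_1* = 1.4087, x_2* = 0.5725

From the CES first-order condition, (5/3)·(x_2/x_1)^(2) = p_1/p_2.
Hence x_2/x_1 = ((3/5)·p_1/p_2)^(1/(2)), i.e. raised to the 0.5 power.
Substitute x_2 = (x_2/x_1)·x_1 into the budget: x_1* = m/(p_1 + p_2·(x_2/x_1)).
Numerically x_2/x_1 = 0.406415, so x_1* = 30/(8.6 + 31.24·0.406415) = 1.4087 and x_2* = 0.406415·1.4087 = 0.5725.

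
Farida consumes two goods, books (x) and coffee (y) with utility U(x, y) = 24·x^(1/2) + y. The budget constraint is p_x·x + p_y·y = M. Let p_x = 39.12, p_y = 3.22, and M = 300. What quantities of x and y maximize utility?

Utility is quasi-linear in y; the FOC for x is 12/√x = p_x/p_y.
Solve: √x = 12·p_y/p_x, so x*(p_x,p_y) = (12·p_y/p_x)², and y* = (M − p_x·x*)/p_y.
Plugging in: x* = (12·3.22/39.12)² = 0.9756, y* = 81.3149.

x* = 0.9756, y* = 81.3149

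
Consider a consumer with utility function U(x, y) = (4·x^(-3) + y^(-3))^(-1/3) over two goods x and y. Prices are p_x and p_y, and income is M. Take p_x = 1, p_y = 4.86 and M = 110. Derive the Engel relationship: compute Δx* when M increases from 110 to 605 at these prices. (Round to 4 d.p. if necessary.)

Δx* = 149.3426

MRS = MU_x/MU_y = 4·(y/x)^(4). Set equal to p_x/p_y.
Hence y/x = ((1/4)·p_x/p_y)^(1/(4)), i.e. raised to the 0.25 power.
Substitute y = (y/x)·x into the budget: x* = M/(p_x + p_y·(y/x)).
Numerically y/x = 0.47624, so x* = 110/(1 + 4.86·0.47624) = 33.1872.
At M' = 605: x* = 182.5298. Change: 182.5298 − 33.1872 = 149.3426.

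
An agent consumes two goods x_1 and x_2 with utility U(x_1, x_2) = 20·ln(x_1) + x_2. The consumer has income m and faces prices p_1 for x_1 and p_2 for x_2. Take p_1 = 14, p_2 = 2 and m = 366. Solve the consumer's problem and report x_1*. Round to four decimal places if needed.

Set MRS = p_1/p_2: (20/x_1)/1 = p_1/p_2.
So x_1*(p_1,p_2) = 20·p_2/p_1, independent of income; and x_2* = (m − 20·p_2)/p_2.
At the given prices: x_1* = 20·2/14 = 2.8571.

x_1* = 2.8571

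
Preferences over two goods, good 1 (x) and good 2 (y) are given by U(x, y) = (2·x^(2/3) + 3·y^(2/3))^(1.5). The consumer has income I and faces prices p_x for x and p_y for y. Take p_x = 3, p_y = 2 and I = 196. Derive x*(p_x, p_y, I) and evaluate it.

x* = 7.6024

MRS = MU_x/MU_y = (2/3)·(y/x)^(1/3). Set equal to p_x/p_y.
Solve for the ratio: y/x = [(3/2)·p_x/p_y]^(3).
Substitute y = (y/x)·x into the budget: x* = I/(p_x + p_y·(y/x)).
Numerically y/x = 11.390625, so x* = 196/(3 + 2·11.390625) = 7.6024.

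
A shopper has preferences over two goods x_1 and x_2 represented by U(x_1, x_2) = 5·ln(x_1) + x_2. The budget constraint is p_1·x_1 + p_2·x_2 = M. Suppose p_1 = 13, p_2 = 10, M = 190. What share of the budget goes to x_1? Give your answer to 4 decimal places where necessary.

Set MRS = p_1/p_2: (5/x_1)/1 = p_1/p_2.
So x_1*(p_1,p_2) = 5·p_2/p_1, independent of income; and x_2* = (M − 5·p_2)/p_2.
At the given prices: x_1* = 5·10/13 = 3.8462, and x_2* = 14.
Expenditure on x_1: 13·3.8462 = 50; share = 0.2632.

share on x_1 = 0.2632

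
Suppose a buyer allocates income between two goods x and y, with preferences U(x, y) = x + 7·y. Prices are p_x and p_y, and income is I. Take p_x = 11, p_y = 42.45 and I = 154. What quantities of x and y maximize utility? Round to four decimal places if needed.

Linear utility — the consumer picks whichever good has higher MU/price: 1/11 = 0.0909 vs 7/42.45 = 0.1649.
y gives more utility per dollar, so spend all income on y: y* = I/p_y, x* = 0.
Numerically: x* = 0, y* = 3.6278.

x* = 0, y* = 3.6278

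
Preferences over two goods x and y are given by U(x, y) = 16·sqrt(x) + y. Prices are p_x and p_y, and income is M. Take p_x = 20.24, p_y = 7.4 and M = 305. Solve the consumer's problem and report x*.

x* = 8.555

Set MRS = p_x/p_y: 8·x^(−1/2) = p_x/p_y.
Solve: √x = 8·p_y/p_x, so x*(p_x,p_y) = (8·p_y/p_x)², and y* = (M − p_x·x*)/p_y.
Plugging in: x* = (8·7.4/20.24)² = 8.555.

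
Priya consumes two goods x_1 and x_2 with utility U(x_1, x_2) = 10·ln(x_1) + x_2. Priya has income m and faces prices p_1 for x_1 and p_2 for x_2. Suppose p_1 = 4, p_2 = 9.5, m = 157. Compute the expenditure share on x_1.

So x_1*(p_1,p_2) = 10·p_2/p_1, independent of income; and x_2* = (m − 10·p_2)/p_2.
At the given prices: x_1* = 10·9.5/4 = 23.75, and x_2* = 6.5263.
Expenditure on x_1: 4·23.75 = 95; share = 0.6051.

share on x_1 = 0.6051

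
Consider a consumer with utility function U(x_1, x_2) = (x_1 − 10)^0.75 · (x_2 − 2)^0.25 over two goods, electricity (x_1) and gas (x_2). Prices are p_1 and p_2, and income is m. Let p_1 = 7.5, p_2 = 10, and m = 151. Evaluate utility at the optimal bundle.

V = 3.9598

Let x_1' = x_1−10, x_2' = x_2−2. MRS = 3·x_2'/x_1' = p_1/p_2.
Substituting into the budget: x_1* = 10 + 0.75·(m − 10·p_1 − 2·p_2)/p_1, and x_2* = 2 + 0.25·(…)/p_2.
Discretionary income = 151 − 10·7.5 − 2·10 = 56; x_1* = 10 + 0.75·56/7.5 = 15.6; x_2* = 2 + 0.25·56/10 = 3.4.
Utility at the optimum: U(15.6, 3.4) = 3.9598.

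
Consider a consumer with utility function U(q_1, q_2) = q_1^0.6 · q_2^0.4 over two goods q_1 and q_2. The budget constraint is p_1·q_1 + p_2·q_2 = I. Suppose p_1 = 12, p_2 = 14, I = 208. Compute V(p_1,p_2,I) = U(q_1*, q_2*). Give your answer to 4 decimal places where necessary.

V = 8.3142

Tangency: MRS = (3/2)·q_2/q_1 = p_1/p_2.
Rearranging, p_2·q_2 = (2/3)·p_1·q_1. Substituting into the budget gives p_1·q_1·(1 + (2/3)) = I.
Demand: q_1*(p_1,p_2,I) = 0.6·I/p_1 and q_2* = 0.4·I/p_2.
At p_1=12, p_2=14, I=208: q_1* = 0.6·208/12 = 10.4, q_2* = 5.9429.
Utility at the optimum: U(10.4, 5.9429) = 8.3142.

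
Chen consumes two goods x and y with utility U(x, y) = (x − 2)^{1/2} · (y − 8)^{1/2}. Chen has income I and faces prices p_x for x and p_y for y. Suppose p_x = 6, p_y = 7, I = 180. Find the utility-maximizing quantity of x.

x* = 11.3333

After buying the subsistence bundle (2, 8), a share 0.5 of the remaining income goes to x: x* = 2 + 0.5·(I − 2p_x − 8p_y)/p_x.
Discretionary income = 180 − 2·6 − 8·7 = 112; x* = 2 + 0.5·112/6 = 11.3333.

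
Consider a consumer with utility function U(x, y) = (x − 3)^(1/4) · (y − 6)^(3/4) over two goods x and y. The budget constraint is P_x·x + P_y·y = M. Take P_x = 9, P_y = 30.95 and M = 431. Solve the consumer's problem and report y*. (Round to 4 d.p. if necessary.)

y* = 11.29

Discretionary income = 431 − 3·9 − 6·30.95 = 218.3; y* = 6 + 0.75·218.3/30.95 = 11.29.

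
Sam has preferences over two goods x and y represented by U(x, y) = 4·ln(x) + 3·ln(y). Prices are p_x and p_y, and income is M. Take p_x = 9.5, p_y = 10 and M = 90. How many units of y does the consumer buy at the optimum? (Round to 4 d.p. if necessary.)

y* = 3.8571

MU_x/MU_y = (4·y)/(3·x); tangency sets this equal to p_x/p_y.
Rearranging, p_y·y = (3/4)·p_x·x. Substituting into the budget gives p_x·x·(1 + (3/4)) = M.
Demand: x*(p_x,p_y,M) = 4/7·M/p_x and y* = 3/7·M/p_y.
At p_x=9.5, p_y=10, M=90: y* = 3/7·90/10 = 3.8571.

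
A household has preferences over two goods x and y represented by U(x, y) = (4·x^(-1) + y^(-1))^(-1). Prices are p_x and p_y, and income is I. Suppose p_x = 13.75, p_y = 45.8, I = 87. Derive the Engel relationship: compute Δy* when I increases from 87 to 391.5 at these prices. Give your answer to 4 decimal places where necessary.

MU_x ∝ 4·x^(-2), MU_y ∝ y^(-2), so MRS = 4·(y/x)^(2) = p_x/p_y.
Solve for the ratio: y/x = [(1/4)·p_x/p_y]^(0.5).
With the ratio pinned down, the budget gives x* = I/(p_x + p_y·(y/x)) and y* = (y/x)·x*.
Numerically y/x = 0.273961, so x* = 87/(13.75 + 45.8·0.273961) = 3.3083 and y* = 0.273961·3.3083 = 0.9063.
At I' = 391.5: y* = 4.0786. Change: 4.0786 − 0.9063 = 3.1722.

Δy* = 3.1722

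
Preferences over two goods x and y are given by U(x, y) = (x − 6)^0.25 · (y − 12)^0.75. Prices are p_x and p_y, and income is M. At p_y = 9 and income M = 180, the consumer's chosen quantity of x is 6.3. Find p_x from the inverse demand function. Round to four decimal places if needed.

MRS = (1/3)·(y−12)/(x−6). Tangency with p_x/p_y gives y−12 = 3·(p_x/p_y)·(x−6).
After buying the subsistence bundle (6, 12), a share 0.25 of the remaining income goes to x: x* = 6 + 0.25·(M − 6p_x − 12p_y)/p_x.
Set x* = 6.3 in the demand function and solve for p_x: p_x = 10.

p_x = 10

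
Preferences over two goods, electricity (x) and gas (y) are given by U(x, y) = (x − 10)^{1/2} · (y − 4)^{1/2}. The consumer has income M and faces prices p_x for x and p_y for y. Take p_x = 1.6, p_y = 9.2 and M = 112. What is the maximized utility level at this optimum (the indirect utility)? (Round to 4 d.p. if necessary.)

V = 7.715

Let x' = x−10, y' = y−4. MRS = y'/x' = p_x/p_y.
After buying the subsistence bundle (10, 4), a share 0.5 of the remaining income goes to x: x* = 10 + 0.5·(M − 10p_x − 4p_y)/p_x.
Discretionary income = 112 − 10·1.6 − 4·9.2 = 59.2; x* = 10 + 0.5·59.2/1.6 = 28.5; y* = 4 + 0.5·59.2/9.2 = 7.2174.
Utility at the optimum: U(28.5, 7.2174) = 7.715.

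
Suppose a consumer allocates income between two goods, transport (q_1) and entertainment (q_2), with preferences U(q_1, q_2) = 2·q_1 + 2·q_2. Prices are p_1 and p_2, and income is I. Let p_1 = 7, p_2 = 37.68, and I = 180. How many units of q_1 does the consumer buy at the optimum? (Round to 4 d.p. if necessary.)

q_1* = 25.7143

Linear utility — the consumer picks whichever good has higher MU/price: 2/7 = 0.2857 vs 2/37.68 = 0.0531.
q_1 gives more utility per dollar, so spend all income on q_1: q_1* = I/p_1, q_2* = 0.
Numerically: q_1* = 25.7143, q_2* = 0.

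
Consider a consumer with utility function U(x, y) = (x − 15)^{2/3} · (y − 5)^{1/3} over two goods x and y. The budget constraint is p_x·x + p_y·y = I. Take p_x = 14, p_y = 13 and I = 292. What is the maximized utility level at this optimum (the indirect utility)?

V = 0.6586

This is Cobb-Douglas in (x−15, y−5): tangency gives 2/3·p_y·(y−5) = 1/3·p_x·(x−15).
After buying the subsistence bundle (15, 5), a share 2/3 of the remaining income goes to x: x* = 15 + 2/3·(I − 15p_x − 5p_y)/p_x.
Discretionary income = 292 − 15·14 − 5·13 = 17; x* = 15 + 2/3·17/14 = 15.8095; y* = 5 + 1/3·17/13 = 5.4359.
Utility at the optimum: U(15.8095, 5.4359) = 0.6586.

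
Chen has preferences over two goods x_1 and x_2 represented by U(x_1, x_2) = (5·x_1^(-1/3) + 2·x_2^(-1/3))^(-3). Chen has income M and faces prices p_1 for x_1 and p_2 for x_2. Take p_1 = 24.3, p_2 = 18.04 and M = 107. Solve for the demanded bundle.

MRS = MU_x_1/MU_x_2 = (5/2)·(x_2/x_1)^(4/3). Set equal to p_1/p_2.
Hence x_2/x_1 = ((2/5)·p_1/p_2)^(1/(4/3)), i.e. raised to the 0.75 power.
Substitute x_2 = (x_2/x_1)·x_1 into the budget: x_1* = M/(p_1 + p_2·(x_2/x_1)).
Numerically x_2/x_1 = 0.628887, so x_1* = 107/(24.3 + 18.04·0.628887) = 3.0018 and x_2* = 0.628887·3.0018 = 1.8878.

x_1* = 3.0018, x_2* = 1.8878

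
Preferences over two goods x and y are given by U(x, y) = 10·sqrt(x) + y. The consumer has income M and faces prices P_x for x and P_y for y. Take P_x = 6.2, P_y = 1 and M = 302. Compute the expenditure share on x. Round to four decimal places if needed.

Set MRS = P_x/P_y: 5·x^(−1/2) = P_x/P_y.
Thus x* = (5·P_y/P_x)² — independent of M — with the rest of income spent on y.
Plugging in: x* = (5·1/6.2)² = 0.6504, y* = 297.9677.
Expenditure on x: 6.2·0.6504 = 4.0323; share = 0.0134.

share on x = 0.0134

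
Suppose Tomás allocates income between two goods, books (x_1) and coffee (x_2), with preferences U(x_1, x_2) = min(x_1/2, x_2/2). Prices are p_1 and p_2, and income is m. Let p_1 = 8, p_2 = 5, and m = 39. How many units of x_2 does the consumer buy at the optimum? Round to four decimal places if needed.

Leontief preferences: the optimum is at the kink where x_1/2 = x_2/2, i.e. x_2 = x_1.
Budget: p_1·x_1 + p_2·x_1 = m, so (2·p_1 + 2·p_2)·x_1 = 2·m.
Demand: x_1*(p_1,p_2,m) = 2·m/(2·p_1 + 2·p_2), x_2* = 2·m/(2·p_1 + 2·p_2).
Here 2·8 + 2·5 = 26, giving x_2* = 3.

x_2* = 3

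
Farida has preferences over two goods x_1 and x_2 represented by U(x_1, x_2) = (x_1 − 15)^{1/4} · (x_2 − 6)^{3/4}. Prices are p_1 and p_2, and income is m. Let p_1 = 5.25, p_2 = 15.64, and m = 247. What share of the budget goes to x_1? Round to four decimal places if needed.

Discretionary income = 247 − 15·5.25 − 6·15.64 = 74.41; x_1* = 15 + 0.25·74.41/5.25 = 18.5433; x_2* = 6 + 0.75·74.41/15.64 = 9.5683.
Expenditure on x_1: 5.25·18.5433 = 97.3525; share = 0.3941.

share on x_1 = 0.3941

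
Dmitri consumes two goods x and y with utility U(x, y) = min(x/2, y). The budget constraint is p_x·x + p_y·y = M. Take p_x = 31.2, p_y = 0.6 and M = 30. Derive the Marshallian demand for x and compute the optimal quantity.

x* = 0.9524

With perfect complements, no substitution: consume in ratio x:y = 2:1.
Budget: p_x·x + p_y·(1/2)·x = M, so (2·p_x + p_y)·x = 2·M.
Demand: x*(p_x,p_y,M) = 2·M/(2·p_x + p_y), y* = M/(2·p_x + p_y).
Here 2·31.2 + 0.6 = 63, giving x* = 0.9524.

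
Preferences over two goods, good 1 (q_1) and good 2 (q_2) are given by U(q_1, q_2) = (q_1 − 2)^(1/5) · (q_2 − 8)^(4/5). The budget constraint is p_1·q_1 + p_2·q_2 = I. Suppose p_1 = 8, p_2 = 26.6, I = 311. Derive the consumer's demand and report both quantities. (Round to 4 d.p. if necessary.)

q_1* = 4.055, q_2* = 10.4722

After buying the subsistence bundle (2, 8), a share 0.2 of the remaining income goes to q_1: q_1* = 2 + 0.2·(I − 2p_1 − 8p_2)/p_1.
Discretionary income = 311 − 2·8 − 8·26.6 = 82.2; q_1* = 2 + 0.2·82.2/8 = 4.055; q_2* = 8 + 0.8·82.2/26.6 = 10.4722.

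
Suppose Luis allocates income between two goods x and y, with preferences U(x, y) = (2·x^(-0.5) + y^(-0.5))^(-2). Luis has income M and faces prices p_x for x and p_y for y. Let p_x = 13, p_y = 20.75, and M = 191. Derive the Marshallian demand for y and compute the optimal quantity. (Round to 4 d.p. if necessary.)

y* = 3.9032

MU_x ∝ 2·x^(-1.5), MU_y ∝ y^(-1.5), so MRS = 2·(y/x)^(1.5) = p_x/p_y.
Hence y/x = ((1/2)·p_x/p_y)^(1/(1.5)), i.e. raised to the 2/3 power.
Substitute y = (y/x)·x into the budget: x* = M/(p_x + p_y·(y/x)).
Numerically y/x = 0.461243, so x* = 191/(13 + 20.75·0.461243) = 8.4623 and y* = 0.461243·8.4623 = 3.9032.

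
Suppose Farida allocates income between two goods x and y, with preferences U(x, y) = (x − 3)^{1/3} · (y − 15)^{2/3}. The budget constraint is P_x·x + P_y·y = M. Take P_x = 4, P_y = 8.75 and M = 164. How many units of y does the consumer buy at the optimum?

Discretionary income = 164 − 3·4 − 15·8.75 = 20.75; y* = 15 + 2/3·20.75/8.75 = 16.581.

y* = 16.581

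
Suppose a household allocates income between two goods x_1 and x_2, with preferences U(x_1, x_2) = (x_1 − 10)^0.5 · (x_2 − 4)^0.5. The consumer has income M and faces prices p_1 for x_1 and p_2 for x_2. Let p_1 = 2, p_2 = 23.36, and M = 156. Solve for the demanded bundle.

This is Cobb-Douglas in (x_1−10, x_2−4): tangency gives 0.5·p_2·(x_2−4) = 0.5·p_1·(x_1−10).
After buying the subsistence bundle (10, 4), a share 0.5 of the remaining income goes to x_1: x_1* = 10 + 0.5·(M − 10p_1 − 4p_2)/p_1.
Discretionary income = 156 − 10·2 − 4·23.36 = 42.56; x_1* = 10 + 0.5·42.56/2 = 20.64; x_2* = 4 + 0.5·42.56/23.36 = 4.911.

x_1* = 20.64, x_2* = 4.911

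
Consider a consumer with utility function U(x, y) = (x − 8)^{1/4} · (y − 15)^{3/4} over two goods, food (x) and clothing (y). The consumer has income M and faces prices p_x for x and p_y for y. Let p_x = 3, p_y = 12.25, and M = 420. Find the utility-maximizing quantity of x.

x* = 25.6875

Let x' = x−8, y' = y−15. MRS = (1/3)·y'/x' = p_x/p_y.
Substituting into the budget: x* = 8 + 0.25·(M − 8·p_x − 15·p_y)/p_x, and y* = 15 + 0.75·(…)/p_y.
Discretionary income = 420 − 8·3 − 15·12.25 = 212.25; x* = 8 + 0.25·212.25/3 = 25.6875.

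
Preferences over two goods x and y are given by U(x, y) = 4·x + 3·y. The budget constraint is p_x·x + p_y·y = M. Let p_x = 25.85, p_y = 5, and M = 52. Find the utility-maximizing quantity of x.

x* = 0

Numerically: x* = 0, y* = 10.4.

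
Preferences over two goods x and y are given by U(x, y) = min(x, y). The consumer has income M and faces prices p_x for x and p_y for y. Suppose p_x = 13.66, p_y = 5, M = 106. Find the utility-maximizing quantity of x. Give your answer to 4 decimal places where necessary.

x* = 5.6806

With perfect complements, no substitution: consume in ratio x:y = 1:1.
Budget: p_x·x + p_y·x = M, so (p_x + p_y)·x = M.
Demand: x*(p_x,p_y,M) = M/(p_x + p_y), y* = M/(p_x + p_y).
Here 13.66 + 5 = 18.66, giving x* = 5.6806.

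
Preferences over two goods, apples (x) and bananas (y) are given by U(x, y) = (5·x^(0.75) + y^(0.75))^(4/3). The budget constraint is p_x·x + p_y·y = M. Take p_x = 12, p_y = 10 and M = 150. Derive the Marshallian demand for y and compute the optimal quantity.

y* = 0.0414

Substitute y = (y/x)·x into the budget: x* = M/(p_x + p_y·(y/x)).
Numerically y/x = 0.003318, so x* = 150/(12 + 10·0.003318) = 12.4655 and y* = 0.003318·12.4655 = 0.0414.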